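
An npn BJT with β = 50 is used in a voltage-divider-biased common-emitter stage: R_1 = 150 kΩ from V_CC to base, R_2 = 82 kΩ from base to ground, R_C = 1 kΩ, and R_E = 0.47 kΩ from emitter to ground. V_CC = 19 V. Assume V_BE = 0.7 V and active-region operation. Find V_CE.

Thevenize the base divider: V_Th = V_CC·R_2/(R_1+R_2) = 19×82/232 = 6.72 V, R_Th = R_1‖R_2 = 53 kΩ.
Base-emitter loop: V_Th = I_B·R_Th + V_BE + (β+1)I_B·R_E, so I_B = (6.72 − 0.7) / (53 + 51×0.47) = 0.0781 mA.
I_C = β·I_B = 50×0.0781 = 3.91 mA, and I_E = (β+1)I_B = 3.98 mA.
V_CE = V_CC − I_C·R_C − I_E·R_E = 19 − 3.91×1 − 3.98×0.47 = 13.2 V.
V_CE = 13.2 V > 0.2 V confirms active-region operation.

V_CE ≈ 13 V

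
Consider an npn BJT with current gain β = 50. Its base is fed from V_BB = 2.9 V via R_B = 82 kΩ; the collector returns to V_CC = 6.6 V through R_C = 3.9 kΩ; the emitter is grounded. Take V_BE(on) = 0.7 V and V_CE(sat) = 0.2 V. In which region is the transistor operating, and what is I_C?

Assume active. Base-emitter loop: I_B = (V_BB − V_BE)/R_B = (2.9 − 0.7)/82 = 0.0268 mA.
I_C = β·I_B = 50×0.0268 = 1.34 mA.
V_CE = V_CC − I_C·R_C = 6.6 − 1.34×3.9 = 1.37 V > V_CE(sat), so the active-region assumption holds.

active; I_C ≈ 1.3 mA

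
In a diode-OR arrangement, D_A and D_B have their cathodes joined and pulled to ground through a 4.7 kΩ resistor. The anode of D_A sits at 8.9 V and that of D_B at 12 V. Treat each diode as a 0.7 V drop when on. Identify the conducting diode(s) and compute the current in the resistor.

Assume both conduct. Then node N would need to be at both 8.9−0.7 = 8.2 V and 12−0.7 = 11.3 V, which is impossible.
Assume only D_B conducts: V_N = 12 − 0.7 = 11.3 V, so I_R = 11.3/4.7 = 2.4 mA.
Check D_A: its anode-to-cathode voltage is 8.9 − 11.3 = -2.4 V < 0.7 V, so it is off. The assumption is consistent.

Only D_B conducts; I_R ≈ 2.4 mA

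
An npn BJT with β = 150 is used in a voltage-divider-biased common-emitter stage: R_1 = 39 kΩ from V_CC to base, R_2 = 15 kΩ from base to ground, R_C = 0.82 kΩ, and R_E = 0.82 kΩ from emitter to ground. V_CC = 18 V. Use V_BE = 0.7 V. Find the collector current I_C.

Thevenize the base divider: V_Th = V_CC·R_2/(R_1+R_2) = 18×15/54 = 5 V, R_Th = R_1‖R_2 = 10.8 kΩ.
Base-emitter loop: V_Th = I_B·R_Th + V_BE + (β+1)I_B·R_E, so I_B = (5 − 0.7) / (10.8 + 151×0.82) = 0.0319 mA.
I_C = β·I_B = 150×0.0319 = 4.79 mA, and I_E = (β+1)I_B = 4.82 mA.
V_CE = V_CC − I_C·R_C − I_E·R_E = 18 − 4.79×0.82 − 4.82×0.82 = 10.1 V.
V_CE = 10.1 V > 0.2 V confirms active-region operation.

I_C ≈ 4.8 mA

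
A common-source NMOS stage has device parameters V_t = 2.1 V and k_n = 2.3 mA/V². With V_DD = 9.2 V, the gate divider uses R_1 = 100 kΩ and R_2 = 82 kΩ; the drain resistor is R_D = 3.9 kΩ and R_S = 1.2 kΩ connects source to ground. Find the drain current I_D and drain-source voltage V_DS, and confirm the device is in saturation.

V_G = V_DD·R_2/(R_1+R_2) = 9.2×82/182 = 4.15 V.
Assume saturation: I_D = (k_n/2)(V_GS − V_t)² with V_GS = V_G − I_D·R_S = 4.15 − 1.2·I_D.
Substituting gives 1.66·I_D² − 6.64·I_D + 4.81 = 0, with roots I_D = 0.948 or 3.06 mA.
The root I_D = 3.06 mA gives V_GS = 0.468 V ≤ V_t, so take I_D = 0.948 mA.
Then V_GS = 3.01 V and V_DS = V_DD − I_D(R_D+R_S) = 9.2 − 0.948×5.1 = 4.37 V.
Saturation requires V_DS ≥ V_GS − V_t = 0.908 V; 4.37 ≥ 0.908 ✓.

I_D ≈ 0.95 mA, V_DS ≈ 4.4 V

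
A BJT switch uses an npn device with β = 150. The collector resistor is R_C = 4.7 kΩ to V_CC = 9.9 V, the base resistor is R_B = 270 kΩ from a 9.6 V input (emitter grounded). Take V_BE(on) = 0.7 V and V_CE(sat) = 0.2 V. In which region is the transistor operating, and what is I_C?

saturation; I_C ≈ 2.1 mA

Assume active: I_B = (9.6 − 0.7)/270 = 0.033 mA, giving I_C = β·I_B = 4.94 mA.
But then V_CE = 9.9 − 4.94×4.7 = -13.3 V < V_CE(sat) = 0.2 V — impossible in the active region.
So the transistor is saturated. With V_CE = 0.2 V, I_C = (V_CC − 0.2)/R_C = 9.7/4.7 = 2.06 mA.
Check: β·I_B = 4.94 mA > I_C = 2.06 mA, confirming saturation.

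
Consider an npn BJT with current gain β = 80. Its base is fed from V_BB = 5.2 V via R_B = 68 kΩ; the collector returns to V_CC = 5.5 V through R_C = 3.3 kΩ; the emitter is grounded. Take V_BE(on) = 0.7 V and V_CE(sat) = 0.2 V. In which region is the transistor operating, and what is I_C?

Assume active: I_B = (5.2 − 0.7)/68 = 0.0662 mA, giving I_C = β·I_B = 5.29 mA.
But then V_CE = 5.5 − 5.29×3.3 = -12 V < V_CE(sat) = 0.2 V — impossible in the active region.
So the transistor is saturated. With V_CE = 0.2 V, I_C = (V_CC − 0.2)/R_C = 5.3/3.3 = 1.61 mA.
Check: β·I_B = 5.29 mA > I_C = 1.61 mA, confirming saturation.

saturation; I_C ≈ 1.6 mA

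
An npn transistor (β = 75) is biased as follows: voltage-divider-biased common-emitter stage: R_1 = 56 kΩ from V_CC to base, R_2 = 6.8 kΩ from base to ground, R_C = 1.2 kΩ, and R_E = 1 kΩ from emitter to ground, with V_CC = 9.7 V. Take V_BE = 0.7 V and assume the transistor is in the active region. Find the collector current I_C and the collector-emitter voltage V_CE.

I_C ≈ 0.32 mA, V_CE ≈ 9 V

Thevenize the base divider: V_Th = V_CC·R_2/(R_1+R_2) = 9.7×6.8/62.8 = 1.05 V, R_Th = R_1‖R_2 = 6.06 kΩ.
Base-emitter loop: V_Th = I_B·R_Th + V_BE + (β+1)I_B·R_E, so I_B = (1.05 − 0.7) / (6.06 + 76×1) = 0.00427 mA.
I_C = β·I_B = 75×0.00427 = 0.32 mA, and I_E = (β+1)I_B = 0.324 mA.
V_CE = V_CC − I_C·R_C − I_E·R_E = 9.7 − 0.32×1.2 − 0.324×1 = 8.99 V.
V_CE = 8.99 V > 0.2 V confirms active-region operation.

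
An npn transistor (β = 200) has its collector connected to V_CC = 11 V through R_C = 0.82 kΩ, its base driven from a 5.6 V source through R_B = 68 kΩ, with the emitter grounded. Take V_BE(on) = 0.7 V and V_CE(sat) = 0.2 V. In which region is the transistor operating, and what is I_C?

saturation; I_C ≈ 13 mA

Assume active: I_B = (5.6 − 0.7)/68 = 0.0721 mA, giving I_C = β·I_B = 14.4 mA.
But then V_CE = 11 − 14.4×0.82 = -0.818 V < V_CE(sat) = 0.2 V — impossible in the active region.
So the transistor is saturated. With V_CE = 0.2 V, I_C = (V_CC − 0.2)/R_C = 10.8/0.82 = 13.2 mA.
Check: β·I_B = 14.4 mA > I_C = 13.2 mA, confirming saturation.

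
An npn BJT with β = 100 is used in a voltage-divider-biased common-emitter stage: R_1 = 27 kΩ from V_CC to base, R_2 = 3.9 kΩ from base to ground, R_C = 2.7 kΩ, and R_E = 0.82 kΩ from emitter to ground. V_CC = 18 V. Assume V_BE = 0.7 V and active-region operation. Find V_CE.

V_CE ≈ 12 V

Thevenize the base divider: V_Th = V_CC·R_2/(R_1+R_2) = 18×3.9/30.9 = 2.27 V, R_Th = R_1‖R_2 = 3.41 kΩ.
Base-emitter loop: V_Th = I_B·R_Th + V_BE + (β+1)I_B·R_E, so I_B = (2.27 − 0.7) / (3.41 + 101×0.82) = 0.0182 mA.
I_C = β·I_B = 100×0.0182 = 1.82 mA, and I_E = (β+1)I_B = 1.84 mA.
V_CE = V_CC − I_C·R_C − I_E·R_E = 18 − 1.82×2.7 − 1.84×0.82 = 11.6 V.
V_CE = 11.6 V > 0.2 V confirms active-region operation.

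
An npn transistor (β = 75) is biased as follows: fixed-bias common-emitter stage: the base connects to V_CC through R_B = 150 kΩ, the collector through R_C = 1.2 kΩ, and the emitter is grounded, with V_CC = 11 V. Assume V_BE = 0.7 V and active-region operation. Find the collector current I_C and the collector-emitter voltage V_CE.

I_C ≈ 5.2 mA, V_CE ≈ 4.8 V

Base loop: V_CC = I_B·R_B + V_BE, so I_B = (11 − 0.7)/150 kΩ = 0.0687 mA.
In the active region I_C = β·I_B = 75 × 0.0687 = 5.15 mA.
Collector loop: V_CE = V_CC − I_C·R_C = 11 − 5.15×1.2 = 4.82 V.
Since V_CE = 4.82 V > V_CE(sat) ≈ 0.2 V, the transistor is in the active region as assumed.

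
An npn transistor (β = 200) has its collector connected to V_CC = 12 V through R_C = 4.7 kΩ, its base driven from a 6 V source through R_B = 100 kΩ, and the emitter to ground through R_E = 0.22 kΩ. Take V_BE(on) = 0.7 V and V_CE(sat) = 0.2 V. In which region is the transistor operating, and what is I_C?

Assume active: I_B = (6 − 0.7)/(100 + 201×0.22) = 0.0367 mA, I_C = β·I_B = 7.35 mA.
Then V_CE = 12 − 7.35×4.7 − 7.39×0.22 = -24.2 V < 0.2 V — the active assumption fails.
Re-solve with V_CE = 0.2 V. KCL at the emitter: V_E/R_E = (V_BB−0.7−V_E)/R_B + (V_CC−0.2−V_E)/R_C, giving V_E = 0.538 V.
I_C = (V_CC − 0.2 − V_E)/R_C = (11.8 − 0.538)/4.7 = 2.4 mA.
Check: I_B = (5.3 − 0.538)/100 = 0.0476 mA, and β·I_B = 9.52 mA > I_C, confirming saturation.

saturation; I_C ≈ 2.4 mA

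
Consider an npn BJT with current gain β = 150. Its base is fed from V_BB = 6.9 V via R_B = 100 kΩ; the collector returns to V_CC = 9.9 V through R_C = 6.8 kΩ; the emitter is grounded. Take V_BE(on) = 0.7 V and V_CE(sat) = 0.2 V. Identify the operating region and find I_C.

Assume active: I_B = (6.9 − 0.7)/100 = 0.062 mA, giving I_C = β·I_B = 9.3 mA.
But then V_CE = 9.9 − 9.3×6.8 = -53.3 V < V_CE(sat) = 0.2 V — impossible in the active region.
So the transistor is saturated. With V_CE = 0.2 V, I_C = (V_CC − 0.2)/R_C = 9.7/6.8 = 1.43 mA.
Check: β·I_B = 9.3 mA > I_C = 1.43 mA, confirming saturation.

saturation; I_C ≈ 1.4 mA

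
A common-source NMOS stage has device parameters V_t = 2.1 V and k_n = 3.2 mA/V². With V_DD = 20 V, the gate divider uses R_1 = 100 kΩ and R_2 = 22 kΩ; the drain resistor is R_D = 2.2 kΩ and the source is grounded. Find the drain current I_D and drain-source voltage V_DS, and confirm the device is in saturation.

I_D ≈ 3.6 mA, V_DS ≈ 12 V

V_G = V_DD·R_2/(R_1+R_2) = 20×22/122 = 3.61 V. With the source grounded, V_GS = V_G = 3.61 V.
Assume saturation: I_D = (k_n/2)(V_GS − V_t)² = (3.2/2)×(3.61 − 2.1)² = 1.6×1.51² = 3.63 mA.
V_DS = V_DD − I_D·R_D = 20 − 3.63×2.2 = 12 V.
Saturation requires V_DS ≥ V_GS − V_t = 1.51 V; 12 ≥ 1.51 ✓.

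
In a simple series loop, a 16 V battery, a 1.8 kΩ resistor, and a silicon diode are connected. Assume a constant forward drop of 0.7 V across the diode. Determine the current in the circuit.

KVL around the loop: 16 = V_D + I·R = 0.7 + I × 1.8 kΩ.
So I = (16 − 0.7) / 1.8 kΩ = 15.3 / 1.8 = 8.5 mA.

I ≈ 8.5 mA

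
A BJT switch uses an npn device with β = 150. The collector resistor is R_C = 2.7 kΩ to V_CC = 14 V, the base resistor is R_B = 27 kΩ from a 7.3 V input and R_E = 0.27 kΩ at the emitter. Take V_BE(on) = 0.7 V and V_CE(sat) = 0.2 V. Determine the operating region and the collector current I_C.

Assume active: I_B = (7.3 − 0.7)/(27 + 151×0.27) = 0.0974 mA, I_C = β·I_B = 14.6 mA.
Then V_CE = 14 − 14.6×2.7 − 14.7×0.27 = -29.4 V < 0.2 V — the active assumption fails.
Re-solve with V_CE = 0.2 V. KCL at the emitter: V_E/R_E = (V_BB−0.7−V_E)/R_B + (V_CC−0.2−V_E)/R_C, giving V_E = 1.3 V.
I_C = (V_CC − 0.2 − V_E)/R_C = (13.8 − 1.3)/2.7 = 4.63 mA.
Check: I_B = (6.6 − 1.3)/27 = 0.196 mA, and β·I_B = 29.4 mA > I_C, confirming saturation.

saturation; I_C ≈ 4.6 mA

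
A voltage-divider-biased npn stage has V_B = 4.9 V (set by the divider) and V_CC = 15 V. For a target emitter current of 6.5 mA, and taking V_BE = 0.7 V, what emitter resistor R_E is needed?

R_E ≈ 0.65 kΩ

V_E = V_B − V_BE = 4.9 − 0.7 = 4.2 V.
R_E = V_E / I_E = 4.2 / 6.5 = 0.646 kΩ.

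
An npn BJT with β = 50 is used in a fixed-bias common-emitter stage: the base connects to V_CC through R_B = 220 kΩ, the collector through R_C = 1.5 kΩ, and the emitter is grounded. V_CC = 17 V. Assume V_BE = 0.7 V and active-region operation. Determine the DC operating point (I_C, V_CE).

Base loop: V_CC = I_B·R_B + V_BE, so I_B = (17 − 0.7)/220 kΩ = 0.0741 mA.
In the active region I_C = β·I_B = 50 × 0.0741 = 3.7 mA.
Collector loop: V_CE = V_CC − I_C·R_C = 17 − 3.7×1.5 = 11.4 V.
Since V_CE = 11.4 V > V_CE(sat) ≈ 0.2 V, the transistor is in the active region as assumed.

I_C ≈ 3.7 mA, V_CE ≈ 11 V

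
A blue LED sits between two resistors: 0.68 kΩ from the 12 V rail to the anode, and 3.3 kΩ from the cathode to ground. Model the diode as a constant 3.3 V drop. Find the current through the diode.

I ≈ 2.2 mA

The two resistors are in series with the diode, so KVL gives 12 = I·0.68 + 3.3 + I·3.3.
I = (12 − 3.3) / (0.68 + 3.3) kΩ = 8.7 / 3.98 = 2.19 mA.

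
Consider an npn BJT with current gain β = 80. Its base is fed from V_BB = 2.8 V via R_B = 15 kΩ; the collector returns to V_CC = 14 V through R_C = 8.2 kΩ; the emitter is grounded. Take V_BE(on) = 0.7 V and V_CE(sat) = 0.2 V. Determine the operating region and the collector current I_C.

Assume active: I_B = (2.8 − 0.7)/15 = 0.14 mA, giving I_C = β·I_B = 11.2 mA.
But then V_CE = 14 − 11.2×8.2 = -77.8 V < V_CE(sat) = 0.2 V — impossible in the active region.
So the transistor is saturated. With V_CE = 0.2 V, I_C = (V_CC − 0.2)/R_C = 13.8/8.2 = 1.68 mA.
Check: β·I_B = 11.2 mA > I_C = 1.68 mA, confirming saturation.

saturation; I_C ≈ 1.7 mA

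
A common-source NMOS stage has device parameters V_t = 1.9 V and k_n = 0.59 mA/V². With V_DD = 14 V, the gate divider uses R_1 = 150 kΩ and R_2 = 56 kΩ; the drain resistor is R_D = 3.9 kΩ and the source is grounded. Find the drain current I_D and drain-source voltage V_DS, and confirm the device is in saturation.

I_D ≈ 1.1 mA, V_DS ≈ 9.8 V

V_G = V_DD·R_2/(R_1+R_2) = 14×56/206 = 3.81 V. With the source grounded, V_GS = V_G = 3.81 V.
Assume saturation: I_D = (k_n/2)(V_GS − V_t)² = (0.59/2)×(3.81 − 1.9)² = 0.295×1.91² = 1.07 mA.
V_DS = V_DD − I_D·R_D = 14 − 1.07×3.9 = 9.82 V.
Saturation requires V_DS ≥ V_GS − V_t = 1.91 V; 9.82 ≥ 1.91 ✓.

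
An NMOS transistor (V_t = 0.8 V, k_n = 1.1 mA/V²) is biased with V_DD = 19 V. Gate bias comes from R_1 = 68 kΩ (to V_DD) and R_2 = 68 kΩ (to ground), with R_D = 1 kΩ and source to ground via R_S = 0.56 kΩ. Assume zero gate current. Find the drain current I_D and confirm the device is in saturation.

V_G = V_DD·R_2/(R_1+R_2) = 19×68/136 = 9.5 V.
Assume saturation: I_D = (k_n/2)(V_GS − V_t)² with V_GS = V_G − I_D·R_S = 9.5 − 0.56·I_D.
Substituting gives 0.172·I_D² − 6.36·I_D + 41.6 = 0, with roots I_D = 8.51 or 28.4 mA.
The root I_D = 28.4 mA gives V_GS = -6.38 V ≤ V_t, so take I_D = 8.51 mA.
Then V_GS = 4.73 V and V_DS = V_DD − I_D(R_D+R_S) = 19 − 8.51×1.56 = 5.72 V.
Saturation requires V_DS ≥ V_GS − V_t = 3.93 V; 5.72 ≥ 3.93 ✓.

I_D ≈ 8.5 mA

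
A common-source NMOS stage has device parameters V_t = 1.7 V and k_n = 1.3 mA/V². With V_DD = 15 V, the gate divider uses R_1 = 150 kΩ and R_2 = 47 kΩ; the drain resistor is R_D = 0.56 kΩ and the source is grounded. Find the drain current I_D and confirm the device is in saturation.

V_G = V_DD·R_2/(R_1+R_2) = 15×47/197 = 3.58 V. With the source grounded, V_GS = V_G = 3.58 V.
Assume saturation: I_D = (k_n/2)(V_GS − V_t)² = (1.3/2)×(3.58 − 1.7)² = 0.65×1.88² = 2.29 mA.
V_DS = V_DD − I_D·R_D = 15 − 2.29×0.56 = 13.7 V.
Saturation requires V_DS ≥ V_GS − V_t = 1.88 V; 13.7 ≥ 1.88 ✓.

I_D ≈ 2.3 mA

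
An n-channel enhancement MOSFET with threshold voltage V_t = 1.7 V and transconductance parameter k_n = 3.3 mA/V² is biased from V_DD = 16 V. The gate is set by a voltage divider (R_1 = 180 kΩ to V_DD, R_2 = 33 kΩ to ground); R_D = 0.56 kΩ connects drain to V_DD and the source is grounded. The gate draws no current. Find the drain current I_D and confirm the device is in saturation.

V_G = V_DD·R_2/(R_1+R_2) = 16×33/213 = 2.48 V. With the source grounded, V_GS = V_G = 2.48 V.
Assume saturation: I_D = (k_n/2)(V_GS − V_t)² = (3.3/2)×(2.48 − 1.7)² = 1.65×0.779² = 1 mA.
V_DS = V_DD − I_D·R_D = 16 − 1×0.56 = 15.4 V.
Saturation requires V_DS ≥ V_GS − V_t = 0.779 V; 15.4 ≥ 0.779 ✓.

I_D ≈ 1 mA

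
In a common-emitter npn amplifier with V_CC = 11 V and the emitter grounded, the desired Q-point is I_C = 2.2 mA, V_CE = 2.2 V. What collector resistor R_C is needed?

Collector loop: V_CC = I_C·R_C + V_CE.
R_C = (V_CC − V_CE)/I_C = (11 − 2.2)/2.2 = 4 kΩ.

R_C ≈ 4 kΩ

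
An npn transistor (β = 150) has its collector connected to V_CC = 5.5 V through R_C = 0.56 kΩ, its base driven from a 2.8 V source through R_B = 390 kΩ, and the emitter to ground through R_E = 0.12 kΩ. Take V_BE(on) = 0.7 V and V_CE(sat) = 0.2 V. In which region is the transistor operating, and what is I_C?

active; I_C ≈ 0.77 mA

Assume active. Base-emitter loop: I_B = (V_BB − V_BE)/(R_B + (β+1)R_E) = (2.8 − 0.7)/(390 + 151×0.12) = 0.00515 mA.
I_C = β·I_B = 150×0.00515 = 0.772 mA.
V_CE = V_CC − I_C·R_C − I_E·R_E = 5.5 − 0.772×0.56 − 0.777×0.12 = 4.97 V > V_CE(sat), so the active-region assumption holds.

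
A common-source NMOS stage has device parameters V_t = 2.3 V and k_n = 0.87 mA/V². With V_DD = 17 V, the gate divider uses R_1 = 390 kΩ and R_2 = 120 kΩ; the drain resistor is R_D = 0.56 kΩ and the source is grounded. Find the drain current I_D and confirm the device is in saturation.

I_D ≈ 1.3 mA

V_G = V_DD·R_2/(R_1+R_2) = 17×120/510 = 4 V. With the source grounded, V_GS = V_G = 4 V.
Assume saturation: I_D = (k_n/2)(V_GS − V_t)² = (0.87/2)×(4 − 2.3)² = 0.435×1.7² = 1.26 mA.
V_DS = V_DD − I_D·R_D = 17 − 1.26×0.56 = 16.3 V.
Saturation requires V_DS ≥ V_GS − V_t = 1.7 V; 16.3 ≥ 1.7 ✓.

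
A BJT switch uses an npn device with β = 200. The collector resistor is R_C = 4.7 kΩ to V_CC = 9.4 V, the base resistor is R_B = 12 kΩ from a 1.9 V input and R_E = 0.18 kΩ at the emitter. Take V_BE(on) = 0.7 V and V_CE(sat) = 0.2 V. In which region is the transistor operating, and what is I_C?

Assume active: I_B = (1.9 − 0.7)/(12 + 201×0.18) = 0.0249 mA, I_C = β·I_B = 4.98 mA.
Then V_CE = 9.4 − 4.98×4.7 − 5.01×0.18 = -14.9 V < 0.2 V — the active assumption fails.
Re-solve with V_CE = 0.2 V. KCL at the emitter: V_E/R_E = (V_BB−0.7−V_E)/R_B + (V_CC−0.2−V_E)/R_C, giving V_E = 0.352 V.
I_C = (V_CC − 0.2 − V_E)/R_C = (9.2 − 0.352)/4.7 = 1.88 mA.
Check: I_B = (1.2 − 0.352)/12 = 0.0707 mA, and β·I_B = 14.1 mA > I_C, confirming saturation.

saturation; I_C ≈ 1.9 mA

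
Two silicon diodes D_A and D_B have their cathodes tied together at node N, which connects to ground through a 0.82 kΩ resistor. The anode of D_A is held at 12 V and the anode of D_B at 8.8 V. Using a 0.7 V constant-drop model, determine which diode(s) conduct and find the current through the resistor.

Only D_A conducts; I_R ≈ 14 mA

Assume both conduct. Then node N would need to be at both 12−0.7 = 11.3 V and 8.8−0.7 = 8.1 V, which is impossible.
Assume only D_A conducts: V_N = 12 − 0.7 = 11.3 V, so I_R = 11.3/0.82 = 13.8 mA.
Check D_B: its anode-to-cathode voltage is 8.8 − 11.3 = -2.5 V < 0.7 V, so it is off. The assumption is consistent.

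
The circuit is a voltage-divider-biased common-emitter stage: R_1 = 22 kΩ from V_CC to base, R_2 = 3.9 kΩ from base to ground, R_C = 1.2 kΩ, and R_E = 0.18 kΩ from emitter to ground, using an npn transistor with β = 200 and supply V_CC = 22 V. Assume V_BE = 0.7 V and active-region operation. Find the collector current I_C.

Thevenize the base divider: V_Th = V_CC·R_2/(R_1+R_2) = 22×3.9/25.9 = 3.31 V, R_Th = R_1‖R_2 = 3.31 kΩ.
Base-emitter loop: V_Th = I_B·R_Th + V_BE + (β+1)I_B·R_E, so I_B = (3.31 − 0.7) / (3.31 + 201×0.18) = 0.0662 mA.
I_C = β·I_B = 200×0.0662 = 13.2 mA, and I_E = (β+1)I_B = 13.3 mA.
V_CE = V_CC − I_C·R_C − I_E·R_E = 22 − 13.2×1.2 − 13.3×0.18 = 3.73 V.
V_CE = 3.73 V > 0.2 V confirms active-region operation.

I_C ≈ 13 mA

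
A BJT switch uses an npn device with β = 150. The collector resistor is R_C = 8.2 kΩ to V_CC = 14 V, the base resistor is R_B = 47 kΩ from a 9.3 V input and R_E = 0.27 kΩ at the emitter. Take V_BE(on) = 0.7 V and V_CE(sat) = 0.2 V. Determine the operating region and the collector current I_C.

saturation; I_C ≈ 1.6 mA

Assume active: I_B = (9.3 − 0.7)/(47 + 151×0.27) = 0.098 mA, I_C = β·I_B = 14.7 mA.
Then V_CE = 14 − 14.7×8.2 − 14.8×0.27 = -111 V < 0.2 V — the active assumption fails.
Re-solve with V_CE = 0.2 V. KCL at the emitter: V_E/R_E = (V_BB−0.7−V_E)/R_B + (V_CC−0.2−V_E)/R_C, giving V_E = 0.485 V.
I_C = (V_CC − 0.2 − V_E)/R_C = (13.8 − 0.485)/8.2 = 1.62 mA.
Check: I_B = (8.6 − 0.485)/47 = 0.173 mA, and β·I_B = 25.9 mA > I_C, confirming saturation.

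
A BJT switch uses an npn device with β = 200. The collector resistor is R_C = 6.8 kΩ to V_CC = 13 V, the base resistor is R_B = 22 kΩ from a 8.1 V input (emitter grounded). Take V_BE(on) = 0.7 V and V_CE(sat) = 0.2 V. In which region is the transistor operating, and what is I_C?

Assume active: I_B = (8.1 − 0.7)/22 = 0.336 mA, giving I_C = β·I_B = 67.3 mA.
But then V_CE = 13 − 67.3×6.8 = -444 V < V_CE(sat) = 0.2 V — impossible in the active region.
So the transistor is saturated. With V_CE = 0.2 V, I_C = (V_CC − 0.2)/R_C = 12.8/6.8 = 1.88 mA.
Check: β·I_B = 67.3 mA > I_C = 1.88 mA, confirming saturation.

saturation; I_C ≈ 1.9 mA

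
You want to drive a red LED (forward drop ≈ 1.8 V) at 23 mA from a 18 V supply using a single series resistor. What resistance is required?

R ≈ 0.7 kΩ

The resistor drops V_S − V_D = 18 − 1.8 = 16.2 V at 23 mA.
R = 16.2 V / 23 mA = 0.704 kΩ.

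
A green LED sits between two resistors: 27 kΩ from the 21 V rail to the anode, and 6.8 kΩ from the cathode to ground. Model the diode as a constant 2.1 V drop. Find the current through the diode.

I ≈ 0.56 mA

The two resistors are in series with the diode, so KVL gives 21 = I·27 + 2.1 + I·6.8.
I = (21 − 2.1) / (27 + 6.8) kΩ = 18.9 / 33.8 = 0.559 mA.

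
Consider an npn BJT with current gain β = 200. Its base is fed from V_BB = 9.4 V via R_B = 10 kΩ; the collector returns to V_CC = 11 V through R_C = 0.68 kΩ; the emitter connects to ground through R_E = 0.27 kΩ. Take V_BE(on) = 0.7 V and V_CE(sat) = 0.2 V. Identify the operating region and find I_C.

Assume active: I_B = (9.4 − 0.7)/(10 + 201×0.27) = 0.135 mA, I_C = β·I_B = 27.1 mA.
Then V_CE = 11 − 27.1×0.68 − 27.2×0.27 = -14.8 V < 0.2 V — the active assumption fails.
Re-solve with V_CE = 0.2 V. KCL at the emitter: V_E/R_E = (V_BB−0.7−V_E)/R_B + (V_CC−0.2−V_E)/R_C, giving V_E = 3.18 V.
I_C = (V_CC − 0.2 − V_E)/R_C = (10.8 − 3.18)/0.68 = 11.2 mA.
Check: I_B = (8.7 − 3.18)/10 = 0.552 mA, and β·I_B = 110 mA > I_C, confirming saturation.

saturation; I_C ≈ 11 mA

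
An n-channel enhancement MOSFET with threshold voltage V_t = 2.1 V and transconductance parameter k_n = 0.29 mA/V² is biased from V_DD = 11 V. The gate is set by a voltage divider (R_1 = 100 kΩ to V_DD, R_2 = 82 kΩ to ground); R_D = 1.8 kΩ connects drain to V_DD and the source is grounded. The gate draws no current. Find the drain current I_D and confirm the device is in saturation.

V_G = V_DD·R_2/(R_1+R_2) = 11×82/182 = 4.96 V. With the source grounded, V_GS = V_G = 4.96 V.
Assume saturation: I_D = (k_n/2)(V_GS − V_t)² = (0.29/2)×(4.96 − 2.1)² = 0.145×2.86² = 1.18 mA.
V_DS = V_DD − I_D·R_D = 11 − 1.18×1.8 = 8.87 V.
Saturation requires V_DS ≥ V_GS − V_t = 2.86 V; 8.87 ≥ 2.86 ✓.

I_D ≈ 1.2 mA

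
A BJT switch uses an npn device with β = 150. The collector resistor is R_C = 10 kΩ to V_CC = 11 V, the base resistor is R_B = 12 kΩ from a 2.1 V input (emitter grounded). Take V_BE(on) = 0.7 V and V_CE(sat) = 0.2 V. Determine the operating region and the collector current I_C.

Assume active: I_B = (2.1 − 0.7)/12 = 0.117 mA, giving I_C = β·I_B = 17.5 mA.
But then V_CE = 11 − 17.5×10 = -164 V < V_CE(sat) = 0.2 V — impossible in the active region.
So the transistor is saturated. With V_CE = 0.2 V, I_C = (V_CC − 0.2)/R_C = 10.8/10 = 1.08 mA.
Check: β·I_B = 17.5 mA > I_C = 1.08 mA, confirming saturation.

saturation; I_C ≈ 1.1 mA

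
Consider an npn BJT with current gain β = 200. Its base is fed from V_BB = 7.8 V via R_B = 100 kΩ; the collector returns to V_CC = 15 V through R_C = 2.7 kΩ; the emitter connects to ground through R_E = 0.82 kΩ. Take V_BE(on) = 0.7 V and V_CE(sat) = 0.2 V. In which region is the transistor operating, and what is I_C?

Assume active: I_B = (7.8 − 0.7)/(100 + 201×0.82) = 0.0268 mA, I_C = β·I_B = 5.36 mA.
Then V_CE = 15 − 5.36×2.7 − 5.39×0.82 = -3.9 V < 0.2 V — the active assumption fails.
Re-solve with V_CE = 0.2 V. KCL at the emitter: V_E/R_E = (V_BB−0.7−V_E)/R_B + (V_CC−0.2−V_E)/R_C, giving V_E = 3.47 V.
I_C = (V_CC − 0.2 − V_E)/R_C = (14.8 − 3.47)/2.7 = 4.2 mA.
Check: I_B = (7.1 − 3.47)/100 = 0.0363 mA, and β·I_B = 7.26 mA > I_C, confirming saturation.

saturation; I_C ≈ 4.2 mA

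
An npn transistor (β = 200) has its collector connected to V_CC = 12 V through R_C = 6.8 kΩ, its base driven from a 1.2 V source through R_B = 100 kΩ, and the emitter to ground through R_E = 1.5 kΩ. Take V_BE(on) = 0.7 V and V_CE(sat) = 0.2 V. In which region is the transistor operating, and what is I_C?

active; I_C ≈ 0.25 mA

Assume active. Base-emitter loop: I_B = (V_BB − V_BE)/(R_B + (β+1)R_E) = (1.2 − 0.7)/(100 + 201×1.5) = 0.00125 mA.
I_C = β·I_B = 200×0.00125 = 0.249 mA.
V_CE = V_CC − I_C·R_C − I_E·R_E = 12 − 0.249×6.8 − 0.25×1.5 = 9.93 V > V_CE(sat), so the active-region assumption holds.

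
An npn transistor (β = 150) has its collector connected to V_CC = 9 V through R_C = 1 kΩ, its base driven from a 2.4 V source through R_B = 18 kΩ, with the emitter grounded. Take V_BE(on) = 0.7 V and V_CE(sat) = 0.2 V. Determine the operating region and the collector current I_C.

saturation; I_C ≈ 8.8 mA

Assume active: I_B = (2.4 − 0.7)/18 = 0.0944 mA, giving I_C = β·I_B = 14.2 mA.
But then V_CE = 9 − 14.2×1 = -5.17 V < V_CE(sat) = 0.2 V — impossible in the active region.
So the transistor is saturated. With V_CE = 0.2 V, I_C = (V_CC − 0.2)/R_C = 8.8/1 = 8.8 mA.
Check: β·I_B = 14.2 mA > I_C = 8.8 mA, confirming saturation.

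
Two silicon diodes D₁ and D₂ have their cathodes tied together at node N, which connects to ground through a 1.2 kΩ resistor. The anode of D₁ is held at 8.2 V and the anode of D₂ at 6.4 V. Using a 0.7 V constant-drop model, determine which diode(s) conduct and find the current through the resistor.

Assume both conduct. Then node N would need to be at both 8.2−0.7 = 7.5 V and 6.4−0.7 = 5.7 V, which is impossible.
Assume only D₁ conducts: V_N = 8.2 − 0.7 = 7.5 V, so I_R = 7.5/1.2 = 6.25 mA.
Check D₂: its anode-to-cathode voltage is 6.4 − 7.5 = -1.1 V < 0.7 V, so it is off. The assumption is consistent.

Only D₁ conducts; I_R ≈ 6.2 mA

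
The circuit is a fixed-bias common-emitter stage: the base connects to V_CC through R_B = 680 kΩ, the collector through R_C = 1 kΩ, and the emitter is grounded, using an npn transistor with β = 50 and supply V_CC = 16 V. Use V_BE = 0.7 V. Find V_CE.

Base loop: V_CC = I_B·R_B + V_BE, so I_B = (16 − 0.7)/680 kΩ = 0.0225 mA.
In the active region I_C = β·I_B = 50 × 0.0225 = 1.13 mA.
Collector loop: V_CE = V_CC − I_C·R_C = 16 − 1.13×1 = 14.9 V.
Since V_CE = 14.9 V > V_CE(sat) ≈ 0.2 V, the transistor is in the active region as assumed.

V_CE ≈ 15 V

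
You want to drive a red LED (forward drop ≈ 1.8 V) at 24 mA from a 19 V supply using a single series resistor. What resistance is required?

The resistor drops V_S − V_D = 19 − 1.8 = 17.2 V at 24 mA.
R = 17.2 V / 24 mA = 0.717 kΩ.

R ≈ 0.72 kΩ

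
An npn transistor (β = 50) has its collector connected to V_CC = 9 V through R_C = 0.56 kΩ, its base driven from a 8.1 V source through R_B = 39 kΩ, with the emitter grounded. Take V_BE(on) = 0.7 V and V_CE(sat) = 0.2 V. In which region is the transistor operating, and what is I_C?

active; I_C ≈ 9.5 mA

Assume active. Base-emitter loop: I_B = (V_BB − V_BE)/R_B = (8.1 − 0.7)/39 = 0.19 mA.
I_C = β·I_B = 50×0.19 = 9.49 mA.
V_CE = V_CC − I_C·R_C = 9 − 9.49×0.56 = 3.69 V > V_CE(sat), so the active-region assumption holds.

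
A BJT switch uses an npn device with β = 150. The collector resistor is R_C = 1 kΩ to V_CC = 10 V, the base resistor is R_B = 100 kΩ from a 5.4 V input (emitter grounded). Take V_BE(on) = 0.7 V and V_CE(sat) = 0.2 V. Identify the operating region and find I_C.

active; I_C ≈ 7 mA

Assume active. Base-emitter loop: I_B = (V_BB − V_BE)/R_B = (5.4 − 0.7)/100 = 0.047 mA.
I_C = β·I_B = 150×0.047 = 7.05 mA.
V_CE = V_CC − I_C·R_C = 10 − 7.05×1 = 2.95 V > V_CE(sat), so the active-region assumption holds.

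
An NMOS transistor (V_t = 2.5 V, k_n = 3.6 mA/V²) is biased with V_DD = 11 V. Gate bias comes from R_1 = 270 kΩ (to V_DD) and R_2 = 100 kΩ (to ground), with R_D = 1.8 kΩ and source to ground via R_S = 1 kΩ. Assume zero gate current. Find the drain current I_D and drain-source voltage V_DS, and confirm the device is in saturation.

I_D ≈ 0.17 mA, V_DS ≈ 11 V

V_G = V_DD·R_2/(R_1+R_2) = 11×100/370 = 2.97 V.
Assume saturation: I_D = (k_n/2)(V_GS − V_t)² with V_GS = V_G − I_D·R_S = 2.97 − 1·I_D.
Substituting gives 1.8·I_D² − 2.7·I_D + 0.403 = 0, with roots I_D = 0.168 or 1.33 mA.
The root I_D = 1.33 mA gives V_GS = 1.64 V ≤ V_t, so take I_D = 0.168 mA.
Then V_GS = 2.81 V and V_DS = V_DD − I_D(R_D+R_S) = 11 − 0.168×2.8 = 10.5 V.
Saturation requires V_DS ≥ V_GS − V_t = 0.305 V; 10.5 ≥ 0.305 ✓.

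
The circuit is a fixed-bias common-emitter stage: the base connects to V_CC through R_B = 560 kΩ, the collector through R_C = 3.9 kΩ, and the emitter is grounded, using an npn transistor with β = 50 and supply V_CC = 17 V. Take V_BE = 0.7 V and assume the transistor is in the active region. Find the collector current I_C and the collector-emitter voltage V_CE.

I_C ≈ 1.5 mA, V_CE ≈ 11 V

Base loop: V_CC = I_B·R_B + V_BE, so I_B = (17 − 0.7)/560 kΩ = 0.0291 mA.
In the active region I_C = β·I_B = 50 × 0.0291 = 1.46 mA.
Collector loop: V_CE = V_CC − I_C·R_C = 17 − 1.46×3.9 = 11.3 V.
Since V_CE = 11.3 V > V_CE(sat) ≈ 0.2 V, the transistor is in the active region as assumed.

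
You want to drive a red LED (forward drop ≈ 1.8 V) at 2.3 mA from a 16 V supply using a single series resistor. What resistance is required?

The resistor drops V_S − V_D = 16 − 1.8 = 14.2 V at 2.3 mA.
R = 14.2 V / 2.3 mA = 6.17 kΩ.

R ≈ 6.2 kΩ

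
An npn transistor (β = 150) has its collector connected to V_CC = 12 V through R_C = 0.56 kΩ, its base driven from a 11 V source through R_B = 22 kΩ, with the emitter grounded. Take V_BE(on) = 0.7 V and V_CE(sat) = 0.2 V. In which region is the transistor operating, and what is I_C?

Assume active: I_B = (11 − 0.7)/22 = 0.468 mA, giving I_C = β·I_B = 70.2 mA.
But then V_CE = 12 − 70.2×0.56 = -27.3 V < V_CE(sat) = 0.2 V — impossible in the active region.
So the transistor is saturated. With V_CE = 0.2 V, I_C = (V_CC − 0.2)/R_C = 11.8/0.56 = 21.1 mA.
Check: β·I_B = 70.2 mA > I_C = 21.1 mA, confirming saturation.

saturation; I_C ≈ 21 mA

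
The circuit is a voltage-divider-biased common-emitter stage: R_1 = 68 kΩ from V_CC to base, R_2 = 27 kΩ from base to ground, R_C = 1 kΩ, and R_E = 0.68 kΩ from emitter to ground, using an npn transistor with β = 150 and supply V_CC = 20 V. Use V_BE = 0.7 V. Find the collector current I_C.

I_C ≈ 6.1 mA

Thevenize the base divider: V_Th = V_CC·R_2/(R_1+R_2) = 20×27/95 = 5.68 V, R_Th = R_1‖R_2 = 19.3 kΩ.
Base-emitter loop: V_Th = I_B·R_Th + V_BE + (β+1)I_B·R_E, so I_B = (5.68 − 0.7) / (19.3 + 151×0.68) = 0.0409 mA.
I_C = β·I_B = 150×0.0409 = 6.13 mA, and I_E = (β+1)I_B = 6.17 mA.
V_CE = V_CC − I_C·R_C − I_E·R_E = 20 − 6.13×1 − 6.17×0.68 = 9.68 V.
V_CE = 9.68 V > 0.2 V confirms active-region operation.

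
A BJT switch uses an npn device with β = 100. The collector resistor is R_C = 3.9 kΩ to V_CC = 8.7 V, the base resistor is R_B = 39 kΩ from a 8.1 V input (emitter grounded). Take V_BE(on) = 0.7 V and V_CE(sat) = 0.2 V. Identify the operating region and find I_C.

saturation; I_C ≈ 2.2 mA

Assume active: I_B = (8.1 − 0.7)/39 = 0.19 mA, giving I_C = β·I_B = 19 mA.
But then V_CE = 8.7 − 19×3.9 = -65.3 V < V_CE(sat) = 0.2 V — impossible in the active region.
So the transistor is saturated. With V_CE = 0.2 V, I_C = (V_CC − 0.2)/R_C = 8.5/3.9 = 2.18 mA.
Check: β·I_B = 19 mA > I_C = 2.18 mA, confirming saturation.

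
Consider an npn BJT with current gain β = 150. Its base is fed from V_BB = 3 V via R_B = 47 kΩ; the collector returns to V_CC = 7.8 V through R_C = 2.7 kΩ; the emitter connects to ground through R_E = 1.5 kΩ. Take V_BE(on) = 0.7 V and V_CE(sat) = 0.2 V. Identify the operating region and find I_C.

active; I_C ≈ 1.3 mA

Assume active. Base-emitter loop: I_B = (V_BB − V_BE)/(R_B + (β+1)R_E) = (3 − 0.7)/(47 + 151×1.5) = 0.00841 mA.
I_C = β·I_B = 150×0.00841 = 1.26 mA.
V_CE = V_CC − I_C·R_C − I_E·R_E = 7.8 − 1.26×2.7 − 1.27×1.5 = 2.49 V > V_CE(sat), so the active-region assumption holds.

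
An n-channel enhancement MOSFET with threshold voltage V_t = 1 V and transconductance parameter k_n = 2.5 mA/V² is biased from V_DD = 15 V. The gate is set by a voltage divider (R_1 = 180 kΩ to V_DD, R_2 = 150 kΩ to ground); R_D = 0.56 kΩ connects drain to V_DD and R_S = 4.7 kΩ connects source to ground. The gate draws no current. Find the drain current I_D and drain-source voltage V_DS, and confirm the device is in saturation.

V_G = V_DD·R_2/(R_1+R_2) = 15×150/330 = 6.82 V.
Assume saturation: I_D = (k_n/2)(V_GS − V_t)² with V_GS = V_G − I_D·R_S = 6.82 − 4.7·I_D.
Substituting gives 27.6·I_D² − 69.4·I_D + 42.3 = 0, with roots I_D = 1.04 or 1.47 mA.
The root I_D = 1.47 mA gives V_GS = -0.0839 V ≤ V_t, so take I_D = 1.04 mA.
Then V_GS = 1.91 V and V_DS = V_DD − I_D(R_D+R_S) = 15 − 1.04×5.26 = 9.51 V.
Saturation requires V_DS ≥ V_GS − V_t = 0.914 V; 9.51 ≥ 0.914 ✓.

I_D ≈ 1 mA, V_DS ≈ 9.5 V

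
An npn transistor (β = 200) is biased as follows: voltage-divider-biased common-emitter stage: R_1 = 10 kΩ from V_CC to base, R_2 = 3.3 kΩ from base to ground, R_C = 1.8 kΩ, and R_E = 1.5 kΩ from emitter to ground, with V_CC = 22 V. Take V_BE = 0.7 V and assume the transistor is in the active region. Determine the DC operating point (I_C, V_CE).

I_C ≈ 3.1 mA, V_CE ≈ 12 V

Thevenize the base divider: V_Th = V_CC·R_2/(R_1+R_2) = 22×3.3/13.3 = 5.46 V, R_Th = R_1‖R_2 = 2.48 kΩ.
Base-emitter loop: V_Th = I_B·R_Th + V_BE + (β+1)I_B·R_E, so I_B = (5.46 − 0.7) / (2.48 + 201×1.5) = 0.0157 mA.
I_C = β·I_B = 200×0.0157 = 3.13 mA, and I_E = (β+1)I_B = 3.15 mA.
V_CE = V_CC − I_C·R_C − I_E·R_E = 22 − 3.13×1.8 − 3.15×1.5 = 11.6 V.
V_CE = 11.6 V > 0.2 V confirms active-region operation.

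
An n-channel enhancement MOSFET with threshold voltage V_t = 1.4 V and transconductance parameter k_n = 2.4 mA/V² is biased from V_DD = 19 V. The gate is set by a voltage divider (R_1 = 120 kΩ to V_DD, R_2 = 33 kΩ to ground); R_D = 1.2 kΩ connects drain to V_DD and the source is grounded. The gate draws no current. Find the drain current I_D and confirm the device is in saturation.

V_G = V_DD·R_2/(R_1+R_2) = 19×33/153 = 4.1 V. With the source grounded, V_GS = V_G = 4.1 V.
Assume saturation: I_D = (k_n/2)(V_GS − V_t)² = (2.4/2)×(4.1 − 1.4)² = 1.2×2.7² = 8.74 mA.
V_DS = V_DD − I_D·R_D = 19 − 8.74×1.2 = 8.52 V.
Saturation requires V_DS ≥ V_GS − V_t = 2.7 V; 8.52 ≥ 2.7 ✓.

I_D ≈ 8.7 mA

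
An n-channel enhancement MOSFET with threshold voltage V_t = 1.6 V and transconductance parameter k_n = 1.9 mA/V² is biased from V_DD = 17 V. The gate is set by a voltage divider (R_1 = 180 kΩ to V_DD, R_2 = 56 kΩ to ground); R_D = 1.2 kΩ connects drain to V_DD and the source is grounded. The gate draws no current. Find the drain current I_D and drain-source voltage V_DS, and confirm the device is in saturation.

I_D ≈ 5.6 mA, V_DS ≈ 10 V

V_G = V_DD·R_2/(R_1+R_2) = 17×56/236 = 4.03 V. With the source grounded, V_GS = V_G = 4.03 V.
Assume saturation: I_D = (k_n/2)(V_GS − V_t)² = (1.9/2)×(4.03 − 1.6)² = 0.95×2.43² = 5.63 mA.
V_DS = V_DD − I_D·R_D = 17 − 5.63×1.2 = 10.2 V.
Saturation requires V_DS ≥ V_GS − V_t = 2.43 V; 10.2 ≥ 2.43 ✓.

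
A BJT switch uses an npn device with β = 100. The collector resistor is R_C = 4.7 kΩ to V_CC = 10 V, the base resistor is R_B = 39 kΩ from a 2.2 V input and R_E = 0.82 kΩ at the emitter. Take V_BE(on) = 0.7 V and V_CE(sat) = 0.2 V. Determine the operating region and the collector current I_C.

active; I_C ≈ 1.2 mA

Assume active. Base-emitter loop: I_B = (V_BB − V_BE)/(R_B + (β+1)R_E) = (2.2 − 0.7)/(39 + 101×0.82) = 0.0123 mA.
I_C = β·I_B = 100×0.0123 = 1.23 mA.
V_CE = V_CC − I_C·R_C − I_E·R_E = 10 − 1.23×4.7 − 1.24×0.82 = 3.19 V > V_CE(sat), so the active-region assumption holds.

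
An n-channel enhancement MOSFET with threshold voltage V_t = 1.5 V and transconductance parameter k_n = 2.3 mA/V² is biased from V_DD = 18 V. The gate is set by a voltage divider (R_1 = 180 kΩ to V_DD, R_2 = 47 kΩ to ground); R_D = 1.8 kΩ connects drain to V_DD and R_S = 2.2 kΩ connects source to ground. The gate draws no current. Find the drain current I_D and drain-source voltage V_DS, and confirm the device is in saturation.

I_D ≈ 0.67 mA, V_DS ≈ 15 V

V_G = V_DD·R_2/(R_1+R_2) = 18×47/227 = 3.73 V.
Assume saturation: I_D = (k_n/2)(V_GS − V_t)² with V_GS = V_G − I_D·R_S = 3.73 − 2.2·I_D.
Substituting gives 5.57·I_D² − 12.3·I_D + 5.7 = 0, with roots I_D = 0.666 or 1.54 mA.
The root I_D = 1.54 mA gives V_GS = 0.344 V ≤ V_t, so take I_D = 0.666 mA.
Then V_GS = 2.26 V and V_DS = V_DD − I_D(R_D+R_S) = 18 − 0.666×4 = 15.3 V.
Saturation requires V_DS ≥ V_GS − V_t = 0.761 V; 15.3 ≥ 0.761 ✓.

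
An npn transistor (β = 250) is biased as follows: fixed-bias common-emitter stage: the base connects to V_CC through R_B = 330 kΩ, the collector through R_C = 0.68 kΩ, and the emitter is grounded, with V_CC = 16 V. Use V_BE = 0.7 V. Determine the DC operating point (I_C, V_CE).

I_C ≈ 12 mA, V_CE ≈ 8.1 V

Base loop: V_CC = I_B·R_B + V_BE, so I_B = (16 − 0.7)/330 kΩ = 0.0464 mA.
In the active region I_C = β·I_B = 250 × 0.0464 = 11.6 mA.
Collector loop: V_CE = V_CC − I_C·R_C = 16 − 11.6×0.68 = 8.12 V.
Since V_CE = 8.12 V > V_CE(sat) ≈ 0.2 V, the transistor is in the active region as assumed.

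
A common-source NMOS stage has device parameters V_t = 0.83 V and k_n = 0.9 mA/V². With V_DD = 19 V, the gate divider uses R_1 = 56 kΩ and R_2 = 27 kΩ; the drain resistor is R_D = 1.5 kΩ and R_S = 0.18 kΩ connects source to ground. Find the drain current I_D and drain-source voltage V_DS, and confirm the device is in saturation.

I_D ≈ 7.3 mA, V_DS ≈ 6.7 V

V_G = V_DD·R_2/(R_1+R_2) = 19×27/83 = 6.18 V.
Assume saturation: I_D = (k_n/2)(V_GS − V_t)² with V_GS = V_G − I_D·R_S = 6.18 − 0.18·I_D.
Substituting gives 0.0146·I_D² − 1.87·I_D + 12.9 = 0, with roots I_D = 7.32 or 121 mA.
The root I_D = 121 mA gives V_GS = -15.5 V ≤ V_t, so take I_D = 7.32 mA.
Then V_GS = 4.86 V and V_DS = V_DD − I_D(R_D+R_S) = 19 − 7.32×1.68 = 6.7 V.
Saturation requires V_DS ≥ V_GS − V_t = 4.03 V; 6.7 ≥ 4.03 ✓.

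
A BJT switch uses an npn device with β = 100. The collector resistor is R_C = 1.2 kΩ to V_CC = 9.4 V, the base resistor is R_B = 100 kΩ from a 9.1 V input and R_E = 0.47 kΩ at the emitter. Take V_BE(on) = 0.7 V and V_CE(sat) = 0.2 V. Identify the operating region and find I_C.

Assume active: I_B = (9.1 − 0.7)/(100 + 101×0.47) = 0.057 mA, I_C = β·I_B = 5.7 mA.
Then V_CE = 9.4 − 5.7×1.2 − 5.75×0.47 = -0.139 V < 0.2 V — the active assumption fails.
Re-solve with V_CE = 0.2 V. KCL at the emitter: V_E/R_E = (V_BB−0.7−V_E)/R_B + (V_CC−0.2−V_E)/R_C, giving V_E = 2.61 V.
I_C = (V_CC − 0.2 − V_E)/R_C = (9.2 − 2.61)/1.2 = 5.49 mA.
Check: I_B = (8.4 − 2.61)/100 = 0.0579 mA, and β·I_B = 5.79 mA > I_C, confirming saturation.

saturation; I_C ≈ 5.5 mA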